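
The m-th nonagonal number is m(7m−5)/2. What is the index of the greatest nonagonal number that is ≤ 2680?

Solve n(7n−5)/2 ≤ 2680 for integer n.
n = 28 gives 2674 ≤ 2680, while n = 29 gives 2871 > 2680; so the answer is index 28.

28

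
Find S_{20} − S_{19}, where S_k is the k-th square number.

n² − (n−1)² = 2n − 1, so 20² − 19² = 2·20 − 1 = 39.

39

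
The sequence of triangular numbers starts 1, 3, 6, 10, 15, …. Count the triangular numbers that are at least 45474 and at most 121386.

191

The n-th triangular number is n(n+1)/2.
Smallest index with value ≥ 45474: n = 302 (giving 45753).
Largest index with value ≤ 121386: n = 492 (giving 121278).
Indices 302 through 492: 191 terms.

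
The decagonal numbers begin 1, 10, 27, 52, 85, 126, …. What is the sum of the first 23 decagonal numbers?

16468

Σ i(4i−3) = 4Σi² − 3Σi over i = 1..23.
Σi = 276 and Σi² = 4324.
4·4324 − 3·276 = 16468.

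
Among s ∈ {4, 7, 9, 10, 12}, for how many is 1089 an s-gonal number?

s = 4: P(4, 33) = 1089. ✓
s = 7: P(7, 21) = 1071 and P(7, 22) = 1177; 1089 is not s-gonal.
s = 9: P(9, 18) = 1089. ✓
s = 10: P(10, 16) = 976 and P(10, 17) = 1105; 1089 is not s-gonal.
s = 12: P(12, 15) = 1065 and P(12, 16) = 1216; 1089 is not s-gonal.
Hits: s ∈ {4, 9} → 2.

2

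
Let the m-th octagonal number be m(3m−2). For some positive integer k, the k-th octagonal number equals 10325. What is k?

Set n(3n−2) = 10325, giving 3n² − 2n − 10325 = 0.
So n = (2 + 352) / 6 = 354/6 = 59.

59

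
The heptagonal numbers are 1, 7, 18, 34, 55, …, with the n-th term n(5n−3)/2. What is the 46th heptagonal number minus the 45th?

Consecutive heptagonal numbers differ by 5n − 4: here 5·46 − 4 = 226.

226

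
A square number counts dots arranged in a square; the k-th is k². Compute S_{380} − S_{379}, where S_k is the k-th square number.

759

n² − (n−1)² = 2n − 1, so 380² − 379² = 2·380 − 1 = 759.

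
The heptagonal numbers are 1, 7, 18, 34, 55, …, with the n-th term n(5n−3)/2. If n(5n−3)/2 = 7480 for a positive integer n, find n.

Set n(5n−3)/2 = 7480, giving 5n² − 3n − 14960 = 0.
So n = (3 + 547) / 10 = 550/10 = 55.
Check: 55·(5·55 − 3)/2 = 7480. ✓

55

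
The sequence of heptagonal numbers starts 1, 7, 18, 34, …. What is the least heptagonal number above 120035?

Solve n(5n−3)/2 > 120035 for integer n.
The largest n with value ≤ 120035 is 219 (since 119574 ≤ 120035 < 120670), so the first above is n = 220, value 120670.

120670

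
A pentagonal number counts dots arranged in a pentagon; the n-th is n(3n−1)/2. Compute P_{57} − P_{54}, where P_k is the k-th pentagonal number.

57·(3·57 − 1)/2 = 4845 and 54·(3·54 − 1)/2 = 4347.
Difference: 4845 − 4347 = 498.

498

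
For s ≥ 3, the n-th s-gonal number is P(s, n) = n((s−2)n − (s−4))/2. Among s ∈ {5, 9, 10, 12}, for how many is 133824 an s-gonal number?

s = 5: P(5, 298) = 133057 and P(5, 299) = 133952; 133824 is not s-gonal.
s = 9: P(9, 195) = 132600 and P(9, 196) = 133966; 133824 is not s-gonal.
s = 10: P(10, 183) = 133407 and P(10, 184) = 134872; 133824 is not s-gonal.
s = 12: P(12, 164) = 133824. ✓
Hits: s ∈ {12} → 1.

1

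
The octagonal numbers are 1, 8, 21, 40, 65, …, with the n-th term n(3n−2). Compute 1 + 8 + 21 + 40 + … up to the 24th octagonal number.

14100

Σ i(3i−2) = 3Σi² − 2Σi over i = 1..24.
Σi = 300 and Σi² = 4900.
3·4900 − 2·300 = 14100.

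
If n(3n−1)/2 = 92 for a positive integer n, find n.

Set n(3n−1)/2 = 92, giving 3n² − n − 184 = 0.
The discriminant is 1 + 24·92 = 2209, and √2209 = 47.
So n = (1 + 47) / 6 = 48/6 = 8.

8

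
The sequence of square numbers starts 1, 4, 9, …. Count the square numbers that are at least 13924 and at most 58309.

The n-th square number is n².
Smallest index with value ≥ 13924: n = 118 (giving 13924).
Largest index with value ≤ 58309: n = 241 (giving 58081).
Indices 118 through 241: 124 terms.

124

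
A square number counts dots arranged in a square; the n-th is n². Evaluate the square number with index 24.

The 24th square number is n² with n = 24.
24² = 576.

576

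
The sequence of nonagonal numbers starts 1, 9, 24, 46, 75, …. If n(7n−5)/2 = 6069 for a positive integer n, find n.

Set n(7n−5)/2 = 6069, giving 7n² − 5n − 12138 = 0.
The discriminant is 25 + 56·6069 = 339889, and √339889 = 583.
So n = (5 + 583) / 14 = 588/14 = 42.
Check: 42·(7·42 − 5)/2 = 6069. ✓

42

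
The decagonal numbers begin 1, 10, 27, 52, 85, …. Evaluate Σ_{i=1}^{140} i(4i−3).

3668350

Σ i(4i−3) = 4Σi² − 3Σi over i = 1..140.
Σi = 9870 and Σi² = 924490.
4·924490 − 3·9870 = 3668350.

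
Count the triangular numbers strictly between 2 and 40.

The n-th triangular number is n(n+1)/2.
Smallest index with value > 2: n = 2 (giving 3).
Largest index with value < 40: n = 8 (giving 36).
Indices 2 through 8: 7 terms.

7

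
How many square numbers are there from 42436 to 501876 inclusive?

The n-th square number is n².
Smallest index with value ≥ 42436: n = 206 (giving 42436).
Largest index with value ≤ 501876: n = 708 (giving 501264).
Indices 206 through 708: 503 terms.

503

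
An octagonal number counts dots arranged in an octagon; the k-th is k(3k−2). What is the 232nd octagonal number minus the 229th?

232·(3·232 − 2) = 161008 and 229·(3·229 − 2) = 156865.
Difference: 161008 − 156865 = 4143.

4143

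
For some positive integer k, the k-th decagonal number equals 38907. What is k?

Set n(4n−3) = 38907, giving 4n² − 3n − 38907 = 0.
So n = (3 + 789) / 8 = 792/8 = 99.

99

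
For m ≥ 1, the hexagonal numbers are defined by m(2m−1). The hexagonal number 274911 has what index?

371

Set n(2n−1) = 274911, giving 2n² − n − 274911 = 0.
So n = (1 + 1483) / 4 = 1484/4 = 371.
Check: 371·(2·371 − 1) = 274911. ✓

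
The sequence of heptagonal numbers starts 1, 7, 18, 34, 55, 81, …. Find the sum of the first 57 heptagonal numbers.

155933

Σ i(5i−3)/2 = (5Σi² − 3Σi) / 2 over i = 1..57.
Σi = 1653 and Σi² = 63365.
(5·63365 − 3·1653) / 2 = 311866/2 = 155933.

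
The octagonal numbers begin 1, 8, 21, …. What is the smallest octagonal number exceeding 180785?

181056

Solve n(3n−2) > 180785 for integer n.
The largest n with value ≤ 180785 is 245 (since 179585 ≤ 180785 < 181056), so the first above is n = 246, value 181056.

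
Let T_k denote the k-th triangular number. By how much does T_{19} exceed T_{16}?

54

19·20/2 = 190 and 16·17/2 = 136.
Difference: 190 − 136 = 54.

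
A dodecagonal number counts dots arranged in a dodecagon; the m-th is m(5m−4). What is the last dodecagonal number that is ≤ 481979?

479260

Solve n(5n−4) ≤ 481979 for integer n.
n = 310 gives 479260 ≤ 481979, while n = 311 gives 482361 > 481979; so the answer is 479260.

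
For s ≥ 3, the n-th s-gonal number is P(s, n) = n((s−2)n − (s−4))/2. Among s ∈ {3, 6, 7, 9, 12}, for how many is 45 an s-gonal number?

s = 3: P(3, 9) = 45. ✓
s = 6: P(6, 5) = 45. ✓
s = 7: P(7, 4) = 34 and P(7, 5) = 55; 45 is not s-gonal.
s = 9: P(9, 3) = 24 and P(9, 4) = 46; 45 is not s-gonal.
s = 12: P(12, 3) = 33 and P(12, 4) = 64; 45 is not s-gonal.
Hits: s ∈ {3, 6} → 2.

2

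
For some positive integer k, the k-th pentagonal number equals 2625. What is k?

42

Set n(3n−1)/2 = 2625, giving 3n² − n − 5250 = 0.
The discriminant is 1 + 24·2625 = 63001, and √63001 = 251.
So n = (1 + 251) / 6 = 252/6 = 42.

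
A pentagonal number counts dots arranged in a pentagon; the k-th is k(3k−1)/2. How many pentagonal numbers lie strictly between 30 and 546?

The n-th pentagonal number is n(3n−1)/2.
Smallest index with value > 30: n = 5 (giving 35).
Largest index with value < 546: n = 19 (giving 532).
Indices 5 through 19: 15 terms.

15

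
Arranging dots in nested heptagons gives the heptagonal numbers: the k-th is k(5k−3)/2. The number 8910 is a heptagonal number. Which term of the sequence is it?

Set n(5n−3)/2 = 8910, giving 5n² − 3n − 17820 = 0.
The discriminant is 9 + 40·8910 = 356409, and √356409 = 597.
So n = (3 + 597) / 10 = 600/10 = 60.
Check: 60·(5·60 − 3)/2 = 8910. ✓

60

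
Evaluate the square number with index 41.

41² = 1681.

1681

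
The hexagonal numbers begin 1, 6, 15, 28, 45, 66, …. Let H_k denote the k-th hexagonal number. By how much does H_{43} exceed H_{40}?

495

43·(2·43 − 1) = 3655 and 40·(2·40 − 1) = 3160.
Difference: 3655 − 3160 = 495.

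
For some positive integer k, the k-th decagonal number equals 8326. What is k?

Set n(4n−3) = 8326, giving 4n² − 3n − 8326 = 0.
So n = (3 + 365) / 8 = 368/8 = 46.
Check: 46·(4·46 − 3) = 8326. ✓

46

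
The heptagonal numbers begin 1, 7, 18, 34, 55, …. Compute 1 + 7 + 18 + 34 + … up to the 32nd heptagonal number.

Σ i(5i−3)/2 = (5Σi² − 3Σi) / 2 over i = 1..32.
Σi = 528 and Σi² = 11440.
(5·11440 − 3·528) / 2 = 55616/2 = 27808.

27808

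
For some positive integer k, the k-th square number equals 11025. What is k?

We need n² = 11025, so n = √11025 = 105.

105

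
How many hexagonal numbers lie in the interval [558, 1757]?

The n-th hexagonal number is n(2n−1).
Smallest index with value ≥ 558: n = 17 (giving 561).
Largest index with value ≤ 1757: n = 29 (giving 1653).
Indices 17 through 29: 13 terms.

13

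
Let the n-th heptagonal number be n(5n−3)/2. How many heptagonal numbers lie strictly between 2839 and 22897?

62

The n-th heptagonal number is n(5n−3)/2.
Smallest index with value > 2839: n = 35 (giving 3010).
Largest index with value < 22897: n = 96 (giving 22896).
Indices 35 through 96: 62 terms.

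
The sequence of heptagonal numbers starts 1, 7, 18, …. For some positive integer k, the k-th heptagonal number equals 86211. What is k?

186

Set n(5n−3)/2 = 86211, giving 5n² − 3n − 172422 = 0.
The discriminant is 9 + 40·86211 = 3448449, and √3448449 = 1857.
So n = (3 + 1857) / 10 = 1860/10 = 186.
Check: 186·(5·186 − 3)/2 = 86211. ✓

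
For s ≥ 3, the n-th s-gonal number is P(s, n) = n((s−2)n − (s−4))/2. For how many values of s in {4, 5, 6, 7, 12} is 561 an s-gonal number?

2

s = 4: P(4, 23) = 529 and P(4, 24) = 576; 561 is not s-gonal.
s = 5: P(5, 19) = 532 and P(5, 20) = 590; 561 is not s-gonal.
s = 6: P(6, 17) = 561. ✓
s = 7: P(7, 15) = 540 and P(7, 16) = 616; 561 is not s-gonal.
s = 12: P(12, 11) = 561. ✓
Hits: s ∈ {6, 12} → 2.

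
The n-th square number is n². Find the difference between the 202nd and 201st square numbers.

n² − (n−1)² = 2n − 1, so 202² − 201² = 2·202 − 1 = 403.

403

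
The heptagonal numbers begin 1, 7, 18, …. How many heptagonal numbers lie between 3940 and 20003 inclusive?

The n-th heptagonal number is n(5n−3)/2.
Smallest index with value ≥ 3940: n = 40 (giving 3940).
Largest index with value ≤ 20003: n = 89 (giving 19669).
Indices 40 through 89: 50 terms.

50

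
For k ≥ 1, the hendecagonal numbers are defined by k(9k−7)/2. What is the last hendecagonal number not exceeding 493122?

491866

Solve n(9n−7)/2 ≤ 493122 for integer n.
n = 331 gives 491866 ≤ 493122, while n = 332 gives 494846 > 493122; so the answer is 491866.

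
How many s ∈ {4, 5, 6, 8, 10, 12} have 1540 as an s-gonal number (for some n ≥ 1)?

2

s = 4: P(4, 39) = 1521 and P(4, 40) = 1600; 1540 is not s-gonal.
s = 5: P(5, 32) = 1520 and P(5, 33) = 1617; 1540 is not s-gonal.
s = 6: P(6, 28) = 1540. ✓
s = 8: P(8, 22) = 1408 and P(8, 23) = 1541; 1540 is not s-gonal.
s = 10: P(10, 20) = 1540. ✓
s = 12: P(12, 17) = 1377 and P(12, 18) = 1548; 1540 is not s-gonal.
Hits: s ∈ {6, 10} → 2.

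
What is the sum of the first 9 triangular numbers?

Σ i(i+1)/2 = (Σi² + Σi) / 2 over i = 1..9.
Σi = 45 and Σi² = 285.
(1·285 + 1·45) / 2 = 330/2 = 165.

165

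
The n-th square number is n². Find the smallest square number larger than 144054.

Solve n² > 144054 for integer n.
The largest n with value ≤ 144054 is 379 (since 143641 ≤ 144054 < 144400), so the first above is n = 380, value 144400.

144400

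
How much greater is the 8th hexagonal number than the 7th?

Consecutive hexagonal numbers differ by 4n − 3: here 4·8 − 3 = 29.

29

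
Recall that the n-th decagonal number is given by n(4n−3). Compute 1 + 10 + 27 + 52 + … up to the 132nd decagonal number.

Σ i(4i−3) = 4Σi² − 3Σi over i = 1..132.
Σi = 8778 and Σi² = 775390.
4·775390 − 3·8778 = 3075226.

3075226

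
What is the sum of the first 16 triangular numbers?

Σ i(i+1)/2 = (Σi² + Σi) / 2 over i = 1..16.
Σi = 136 and Σi² = 1496.
(1·1496 + 1·136) / 2 = 1632/2 = 816.

816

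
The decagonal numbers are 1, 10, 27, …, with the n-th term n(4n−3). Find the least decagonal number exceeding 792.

855

Solve n(4n−3) > 792 for integer n.
The largest n with value ≤ 792 is 14 (since 742 ≤ 792 < 855), so the first above is n = 15, value 855.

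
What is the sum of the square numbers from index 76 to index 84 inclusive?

Σ_{i=76}^{84} i² = 201110 − 143450 = 57660.

57660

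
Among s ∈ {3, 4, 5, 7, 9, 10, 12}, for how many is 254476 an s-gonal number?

1

s = 3: P(3, 712) = 253828 and P(3, 713) = 254541; 254476 is not s-gonal.
s = 4: P(4, 504) = 254016 and P(4, 505) = 255025; 254476 is not s-gonal.
s = 5: P(5, 412) = 254410 and P(5, 413) = 255647; 254476 is not s-gonal.
s = 7: P(7, 319) = 253924 and P(7, 320) = 255520; 254476 is not s-gonal.
s = 9: P(9, 270) = 254475 and P(9, 271) = 256366; 254476 is not s-gonal.
s = 10: P(10, 252) = 253260 and P(10, 253) = 255277; 254476 is not s-gonal.
s = 12: P(12, 226) = 254476. ✓
Hits: s ∈ {12} → 1.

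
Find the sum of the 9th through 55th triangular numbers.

29140

Σ i(i+1)/2 = (Σi² + Σi) / 2 over i = 9..55.
Σi = 1540 − 36 = 1504 and Σi² = 56980 − 204 = 56776.
(1·56776 + 1·1504) / 2 = 58280/2 = 29140.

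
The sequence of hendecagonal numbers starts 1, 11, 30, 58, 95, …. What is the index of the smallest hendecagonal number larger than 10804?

Solve n(9n−7)/2 > 10804 for integer n.
The largest n with value ≤ 10804 is 49 (since 10633 ≤ 10804 < 11075), so the first above is n = 50, value 11075.

50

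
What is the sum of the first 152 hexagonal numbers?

2352732

Σ i(2i−1) = 2Σi² − Σi over i = 1..152.
Σi = 11628 and Σi² = 1182180.
2·1182180 − 1·11628 = 2352732.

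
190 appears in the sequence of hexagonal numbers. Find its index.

10

Set n(2n−1) = 190, giving 2n² − n − 190 = 0.
The discriminant is 1 + 8·190 = 1521, and √1521 = 39.
So n = (1 + 39) / 4 = 40/4 = 10.
Check: 10·(2·10 − 1) = 190. ✓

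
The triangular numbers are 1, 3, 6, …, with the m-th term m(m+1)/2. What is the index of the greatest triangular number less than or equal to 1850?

Solve n(n+1)/2 ≤ 1850 for integer n.
n = 60 gives 1830 ≤ 1850, while n = 61 gives 1891 > 1850; so the answer is index 60.

60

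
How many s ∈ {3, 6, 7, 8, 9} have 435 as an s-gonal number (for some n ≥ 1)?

2

s = 3: P(3, 29) = 435. ✓
s = 6: P(6, 15) = 435. ✓
s = 7: P(7, 13) = 403 and P(7, 14) = 469; 435 is not s-gonal.
s = 8: P(8, 12) = 408 and P(8, 13) = 481; 435 is not s-gonal.
s = 9: P(9, 11) = 396 and P(9, 12) = 474; 435 is not s-gonal.
Hits: s ∈ {3, 6} → 2.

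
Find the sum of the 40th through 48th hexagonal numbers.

34572

Σ i(2i−1) = 2Σi² − Σi over i = 40..48.
Σi = 1176 − 780 = 396 and Σi² = 38024 − 20540 = 17484.
2·17484 − 1·396 = 34572.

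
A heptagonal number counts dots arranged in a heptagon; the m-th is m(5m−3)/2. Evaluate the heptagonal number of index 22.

22·(5·22 − 3)/2 = 22·107/2 = 1177.

1177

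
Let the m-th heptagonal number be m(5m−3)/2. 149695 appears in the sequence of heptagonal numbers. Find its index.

Set n(5n−3)/2 = 149695, giving 5n² − 3n − 299390 = 0.
The discriminant is 9 + 40·149695 = 5987809, and √5987809 = 2447.
So n = (3 + 2447) / 10 = 2450/10 = 245.
Check: 245·(5·245 − 3)/2 = 149695. ✓

245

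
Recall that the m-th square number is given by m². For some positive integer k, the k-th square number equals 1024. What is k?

We need n² = 1024, so n = √1024 = 32.
Check: 32² = 1024. ✓

32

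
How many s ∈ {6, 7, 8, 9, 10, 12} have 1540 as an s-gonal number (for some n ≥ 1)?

2

s = 6: P(6, 28) = 1540. ✓
s = 7: P(7, 25) = 1525 and P(7, 26) = 1651; 1540 is not s-gonal.
s = 8: P(8, 22) = 1408 and P(8, 23) = 1541; 1540 is not s-gonal.
s = 9: P(9, 21) = 1491 and P(9, 22) = 1639; 1540 is not s-gonal.
s = 10: P(10, 20) = 1540. ✓
s = 12: P(12, 17) = 1377 and P(12, 18) = 1548; 1540 is not s-gonal.
Hits: s ∈ {6, 10} → 2.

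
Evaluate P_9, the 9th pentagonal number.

The 9th pentagonal number is n(3n−1)/2 with n = 9.
9·(3·9 − 1)/2 = 9·26/2 = 9·13 = 117.

117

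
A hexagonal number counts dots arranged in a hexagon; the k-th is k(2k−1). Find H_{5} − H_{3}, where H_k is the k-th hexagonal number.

30

5·(2·5 − 1) = 45 and 3·(2·3 − 1) = 15.
Difference: 45 − 15 = 30.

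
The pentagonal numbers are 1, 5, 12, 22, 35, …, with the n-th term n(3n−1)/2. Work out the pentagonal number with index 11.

176

The 11th pentagonal number is n(3n−1)/2 with n = 11.
11·(3·11 − 1)/2 = 11·32/2 = 11·16 = 176.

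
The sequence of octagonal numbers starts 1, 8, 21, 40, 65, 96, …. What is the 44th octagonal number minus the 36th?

44·(3·44 − 2) = 5720 and 36·(3·36 − 2) = 3816.
Difference: 5720 − 3816 = 1904.

1904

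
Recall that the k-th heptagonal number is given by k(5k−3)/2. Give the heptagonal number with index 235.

137710

The 235th heptagonal number is n(5n−3)/2 with n = 235.
235·(5·235 − 3)/2 = 235·1172/2 = 235·586 = 137710.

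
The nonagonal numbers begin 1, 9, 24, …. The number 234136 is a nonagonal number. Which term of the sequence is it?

Set n(7n−5)/2 = 234136, giving 7n² − 5n − 468272 = 0.
The discriminant is 25 + 56·234136 = 13111641, and √13111641 = 3621.
So n = (5 + 3621) / 14 = 3626/14 = 259.

259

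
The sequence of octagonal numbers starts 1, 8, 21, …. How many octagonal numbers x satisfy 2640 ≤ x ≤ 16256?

The n-th octagonal number is n(3n−2).
Smallest index with value ≥ 2640: n = 30 (giving 2640).
Largest index with value ≤ 16256: n = 73 (giving 15841).
Indices 30 through 73: 44 terms.

44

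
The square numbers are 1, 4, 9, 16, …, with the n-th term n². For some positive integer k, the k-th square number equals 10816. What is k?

We need n² = 10816, so n = √10816 = 104.

104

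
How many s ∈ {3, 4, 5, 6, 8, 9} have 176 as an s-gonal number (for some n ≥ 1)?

s = 3: P(3, 18) = 171 and P(3, 19) = 190; 176 is not s-gonal.
s = 4: P(4, 13) = 169 and P(4, 14) = 196; 176 is not s-gonal.
s = 5: P(5, 11) = 176. ✓
s = 6: P(6, 9) = 153 and P(6, 10) = 190; 176 is not s-gonal.
s = 8: P(8, 8) = 176. ✓
s = 9: P(9, 7) = 154 and P(9, 8) = 204; 176 is not s-gonal.
Hits: s ∈ {5, 8} → 2.

2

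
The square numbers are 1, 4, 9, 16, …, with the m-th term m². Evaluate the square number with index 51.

2601

51² = 2601.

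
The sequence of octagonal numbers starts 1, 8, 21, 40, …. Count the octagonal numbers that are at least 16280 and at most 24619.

The n-th octagonal number is n(3n−2).
Smallest index with value ≥ 16280: n = 74 (giving 16280).
Largest index with value ≤ 24619: n = 90 (giving 24120).
Indices 74 through 90: 17 terms.

17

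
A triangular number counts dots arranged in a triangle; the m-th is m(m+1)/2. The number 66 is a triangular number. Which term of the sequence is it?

Set n(n+1)/2 = 66, giving n² + n − 132 = 0.
The discriminant is 1 + 8·66 = 529, and √529 = 23.
So n = (-1 + 23) / 2 = 22/2 = 11.

11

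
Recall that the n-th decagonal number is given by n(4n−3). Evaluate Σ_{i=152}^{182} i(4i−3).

3452625

Σ i(4i−3) = 4Σi² − 3Σi over i = 152..182.
Σi = 16653 − 11476 = 5177 and Σi² = 2026115 − 1159076 = 867039.
4·867039 − 3·5177 = 3452625.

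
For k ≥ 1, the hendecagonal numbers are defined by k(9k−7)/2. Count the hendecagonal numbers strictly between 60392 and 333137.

156

The n-th hendecagonal number is n(9n−7)/2.
Smallest index with value > 60392: n = 117 (giving 61191).
Largest index with value < 333137: n = 272 (giving 331976).
Indices 117 through 272: 156 terms.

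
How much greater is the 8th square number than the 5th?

8² = 64 and 5² = 25.
Difference: 64 − 25 = 39.

39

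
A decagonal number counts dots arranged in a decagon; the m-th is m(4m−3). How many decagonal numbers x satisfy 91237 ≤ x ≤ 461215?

188

The n-th decagonal number is n(4n−3).
Smallest index with value ≥ 91237: n = 152 (giving 91960).
Largest index with value ≤ 461215: n = 339 (giving 458667).
Indices 152 through 339: 188 terms.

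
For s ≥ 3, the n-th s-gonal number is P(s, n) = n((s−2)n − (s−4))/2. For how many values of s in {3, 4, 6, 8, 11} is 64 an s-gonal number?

1

s = 3: P(3, 10) = 55 and P(3, 11) = 66; 64 is not s-gonal.
s = 4: P(4, 8) = 64. ✓
s = 6: P(6, 5) = 45 and P(6, 6) = 66; 64 is not s-gonal.
s = 8: P(8, 4) = 40 and P(8, 5) = 65; 64 is not s-gonal.
s = 11: P(11, 4) = 58 and P(11, 5) = 95; 64 is not s-gonal.
Hits: s ∈ {4} → 1.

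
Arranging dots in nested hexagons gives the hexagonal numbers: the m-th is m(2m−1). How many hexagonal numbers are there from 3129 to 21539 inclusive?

The n-th hexagonal number is n(2n−1).
Smallest index with value ≥ 3129: n = 40 (giving 3160).
Largest index with value ≤ 21539: n = 104 (giving 21528).
Indices 40 through 104: 65 terms.

65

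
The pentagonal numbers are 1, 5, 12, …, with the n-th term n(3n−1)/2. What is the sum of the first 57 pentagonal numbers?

94221

Σ i(3i−1)/2 = (3Σi² − Σi) / 2 over i = 1..57.
Σi = 1653 and Σi² = 63365.
(3·63365 − 1·1653) / 2 = 188442/2 = 94221.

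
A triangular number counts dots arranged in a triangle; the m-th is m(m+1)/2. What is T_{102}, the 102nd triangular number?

5253

102·103/2 = 10506/2 = 5253.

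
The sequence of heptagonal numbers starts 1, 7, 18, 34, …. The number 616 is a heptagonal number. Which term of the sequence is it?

Set n(5n−3)/2 = 616, giving 5n² − 3n − 1232 = 0.
The discriminant is 9 + 40·616 = 24649, and √24649 = 157.
So n = (3 + 157) / 10 = 160/10 = 16.
Check: 16·(5·16 − 3)/2 = 616. ✓

16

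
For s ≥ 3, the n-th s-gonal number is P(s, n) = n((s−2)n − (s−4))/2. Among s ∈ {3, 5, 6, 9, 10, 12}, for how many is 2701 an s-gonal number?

2

s = 3: P(3, 73) = 2701. ✓
s = 5: P(5, 42) = 2625 and P(5, 43) = 2752; 2701 is not s-gonal.
s = 6: P(6, 37) = 2701. ✓
s = 9: P(9, 28) = 2674 and P(9, 29) = 2871; 2701 is not s-gonal.
s = 10: P(10, 26) = 2626 and P(10, 27) = 2835; 2701 is not s-gonal.
s = 12: P(12, 23) = 2553 and P(12, 24) = 2784; 2701 is not s-gonal.
Hits: s ∈ {3, 6} → 2.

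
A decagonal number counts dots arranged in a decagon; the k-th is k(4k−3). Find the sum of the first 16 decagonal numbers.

5576

Σ i(4i−3) = 4Σi² − 3Σi over i = 1..16.
Σi = 136 and Σi² = 1496.
4·1496 − 3·136 = 5576.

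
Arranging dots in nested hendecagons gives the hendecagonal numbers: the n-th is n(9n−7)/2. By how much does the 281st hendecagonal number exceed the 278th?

7536

281·(9·281 − 7)/2 = 354341 and 278·(9·278 − 7)/2 = 346805.
Difference: 354341 − 346805 = 7536.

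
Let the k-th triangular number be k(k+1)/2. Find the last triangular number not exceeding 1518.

1485

Solve n(n+1)/2 ≤ 1518 for integer n.
n = 54 gives 1485 ≤ 1518, while n = 55 gives 1540 > 1518; so the answer is 1485.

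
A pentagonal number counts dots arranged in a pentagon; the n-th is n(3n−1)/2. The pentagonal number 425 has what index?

Set n(3n−1)/2 = 425, giving 3n² − n − 850 = 0.
The discriminant is 1 + 24·425 = 10201, and √10201 = 101.
So n = (1 + 101) / 6 = 102/6 = 17.
Check: 17·(3·17 − 1)/2 = 425. ✓

17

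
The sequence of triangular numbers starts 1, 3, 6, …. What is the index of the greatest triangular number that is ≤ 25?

Solve n(n+1)/2 ≤ 25 for integer n.
n = 6 gives 21 ≤ 25, while n = 7 gives 28 > 25; so the answer is index 6.

6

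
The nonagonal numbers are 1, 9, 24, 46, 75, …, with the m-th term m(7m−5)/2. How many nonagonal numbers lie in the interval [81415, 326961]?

154

The n-th nonagonal number is n(7n−5)/2.
Smallest index with value ≥ 81415: n = 153 (giving 81549).
Largest index with value ≤ 326961: n = 306 (giving 326961).
Indices 153 through 306: 154 terms.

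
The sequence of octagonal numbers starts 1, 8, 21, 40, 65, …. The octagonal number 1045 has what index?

Set n(3n−2) = 1045, giving 3n² − 2n − 1045 = 0.
The discriminant is 4 + 12·1045 = 12544, and √12544 = 112.
So n = (2 + 112) / 6 = 114/6 = 19.

19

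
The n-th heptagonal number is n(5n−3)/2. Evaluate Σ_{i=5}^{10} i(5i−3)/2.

Σ i(5i−3)/2 = (5Σi² − 3Σi) / 2 over i = 5..10.
Σi = 55 − 10 = 45 and Σi² = 385 − 30 = 355.
(5·355 − 3·45) / 2 = 1640/2 = 820.

820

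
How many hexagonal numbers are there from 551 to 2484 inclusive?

The n-th hexagonal number is n(2n−1).
Smallest index with value ≥ 551: n = 17 (giving 561).
Largest index with value ≤ 2484: n = 35 (giving 2415).
Indices 17 through 35: 19 terms.

19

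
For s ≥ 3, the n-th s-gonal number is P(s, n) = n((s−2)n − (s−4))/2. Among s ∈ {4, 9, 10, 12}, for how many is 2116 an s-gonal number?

s = 4: P(4, 46) = 2116. ✓
s = 9: P(9, 24) = 1956 and P(9, 25) = 2125; 2116 is not s-gonal.
s = 10: P(10, 23) = 2047 and P(10, 24) = 2232; 2116 is not s-gonal.
s = 12: P(12, 20) = 1920 and P(12, 21) = 2121; 2116 is not s-gonal.
Hits: s ∈ {4} → 1.

1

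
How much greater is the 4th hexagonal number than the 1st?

4·(2·4 − 1) = 28 and 1·(2·1 − 1) = 1.
Difference: 28 − 1 = 27.

27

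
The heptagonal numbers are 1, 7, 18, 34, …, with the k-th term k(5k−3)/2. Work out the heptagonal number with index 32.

The 32nd heptagonal number is n(5n−3)/2 with n = 32.
32·(5·32 − 3)/2 = 32·157/2 = 2512.

2512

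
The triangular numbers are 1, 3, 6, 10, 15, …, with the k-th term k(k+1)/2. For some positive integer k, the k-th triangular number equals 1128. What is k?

Set n(n+1)/2 = 1128, giving n² + n − 2256 = 0.
The discriminant is 1 + 8·1128 = 9025, and √9025 = 95.
So n = (-1 + 95) / 2 = 94/2 = 47.

47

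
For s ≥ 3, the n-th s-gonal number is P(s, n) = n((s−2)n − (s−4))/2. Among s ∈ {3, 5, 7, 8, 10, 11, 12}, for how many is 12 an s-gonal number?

2

s = 3: P(3, 4) = 10 and P(3, 5) = 15; 12 is not s-gonal.
s = 5: P(5, 3) = 12. ✓
s = 7: P(7, 2) = 7 and P(7, 3) = 18; 12 is not s-gonal.
s = 8: P(8, 2) = 8 and P(8, 3) = 21; 12 is not s-gonal.
s = 10: P(10, 2) = 10 and P(10, 3) = 27; 12 is not s-gonal.
s = 11: P(11, 2) = 11 and P(11, 3) = 30; 12 is not s-gonal.
s = 12: P(12, 2) = 12. ✓
Hits: s ∈ {5, 12} → 2.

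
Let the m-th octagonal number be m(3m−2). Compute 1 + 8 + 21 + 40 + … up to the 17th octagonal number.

5049

Σ i(3i−2) = 3Σi² − 2Σi over i = 1..17.
Σi = 153 and Σi² = 1785.
3·1785 − 2·153 = 5049.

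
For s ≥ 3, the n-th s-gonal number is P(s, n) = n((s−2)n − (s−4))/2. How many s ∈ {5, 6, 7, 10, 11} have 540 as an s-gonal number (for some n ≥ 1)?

2

s = 5: P(5, 19) = 532 and P(5, 20) = 590; 540 is not s-gonal.
s = 6: P(6, 16) = 496 and P(6, 17) = 561; 540 is not s-gonal.
s = 7: P(7, 15) = 540. ✓
s = 10: P(10, 12) = 540. ✓
s = 11: P(11, 11) = 506 and P(11, 12) = 606; 540 is not s-gonal.
Hits: s ∈ {7, 10} → 2.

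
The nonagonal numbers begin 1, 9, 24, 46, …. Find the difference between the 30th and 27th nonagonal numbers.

30·(7·30 − 5)/2 = 3075 and 27·(7·27 − 5)/2 = 2484.
Difference: 3075 − 2484 = 591.

591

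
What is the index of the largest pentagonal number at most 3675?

49

Solve n(3n−1)/2 ≤ 3675 for integer n.
n = 49 gives 3577 ≤ 3675, while n = 50 gives 3725 > 3675; so the answer is index 49.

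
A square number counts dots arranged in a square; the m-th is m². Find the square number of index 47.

The 47th square number is n² with n = 47.
47² = 2209.

2209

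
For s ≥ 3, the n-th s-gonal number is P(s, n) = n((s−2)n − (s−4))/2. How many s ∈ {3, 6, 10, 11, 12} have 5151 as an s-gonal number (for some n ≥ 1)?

s = 3: P(3, 101) = 5151. ✓
s = 6: P(6, 51) = 5151. ✓
s = 10: P(10, 36) = 5076 and P(10, 37) = 5365; 5151 is not s-gonal.
s = 11: P(11, 34) = 5083 and P(11, 35) = 5390; 5151 is not s-gonal.
s = 12: P(12, 32) = 4992 and P(12, 33) = 5313; 5151 is not s-gonal.
Hits: s ∈ {3, 6} → 2.

2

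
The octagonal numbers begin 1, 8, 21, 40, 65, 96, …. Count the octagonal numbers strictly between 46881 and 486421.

277

The n-th octagonal number is n(3n−2).
Smallest index with value > 46881: n = 126 (giving 47376).
Largest index with value < 486421: n = 402 (giving 484008).
Indices 126 through 402: 277 terms.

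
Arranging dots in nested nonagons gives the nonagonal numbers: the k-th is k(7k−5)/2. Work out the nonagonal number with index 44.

6666

44·(7·44 − 5)/2 = 44·303/2 = 6666.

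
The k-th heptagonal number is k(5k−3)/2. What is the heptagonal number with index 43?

The 43rd heptagonal number is n(5n−3)/2 with n = 43.
43·(5·43 − 3)/2 = 43·212/2 = 43·106 = 4558.

4558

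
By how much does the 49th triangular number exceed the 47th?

49·50/2 = 1225 and 47·48/2 = 1128.
Difference: 1225 − 1128 = 97.

97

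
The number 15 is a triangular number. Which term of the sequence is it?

Set n(n+1)/2 = 15, giving n² + n − 30 = 0.
So n = (-1 + 11) / 2 = 10/2 = 5.
Check: 5·6/2 = 15. ✓

5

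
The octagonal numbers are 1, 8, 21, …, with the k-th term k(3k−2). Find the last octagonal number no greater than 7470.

Solve n(3n−2) ≤ 7470 for integer n.
n = 50 gives 7400 ≤ 7470, while n = 51 gives 7701 > 7470; so the answer is 7400.

7400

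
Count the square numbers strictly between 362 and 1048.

13

The n-th square number is n².
Smallest index with value > 362: n = 20 (giving 400).
Largest index with value < 1048: n = 32 (giving 1024).
Indices 20 through 32: 13 terms.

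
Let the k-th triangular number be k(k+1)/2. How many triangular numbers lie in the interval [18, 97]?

8

The n-th triangular number is n(n+1)/2.
Smallest index with value ≥ 18: n = 6 (giving 21).
Largest index with value ≤ 97: n = 13 (giving 91).
Indices 6 through 13: 8 terms.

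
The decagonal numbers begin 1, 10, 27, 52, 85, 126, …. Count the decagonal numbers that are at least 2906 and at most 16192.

37

The n-th decagonal number is n(4n−3).
Smallest index with value ≥ 2906: n = 28 (giving 3052).
Largest index with value ≤ 16192: n = 64 (giving 16192).
Indices 28 through 64: 37 terms.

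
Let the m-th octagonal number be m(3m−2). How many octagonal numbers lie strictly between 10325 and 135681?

153

The n-th octagonal number is n(3n−2).
Smallest index with value > 10325: n = 60 (giving 10680).
Largest index with value < 135681: n = 212 (giving 134408).
Indices 60 through 212: 153 terms.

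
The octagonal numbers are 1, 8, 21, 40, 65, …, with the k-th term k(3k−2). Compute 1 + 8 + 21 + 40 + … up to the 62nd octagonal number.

Σ i(3i−2) = 3Σi² − 2Σi over i = 1..62.
Σi = 1953 and Σi² = 81375.
3·81375 − 2·1953 = 240219.

240219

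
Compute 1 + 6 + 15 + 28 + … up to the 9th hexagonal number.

525

Σ i(2i−1) = 2Σi² − Σi over i = 1..9.
Σi = 45 and Σi² = 285.
2·285 − 1·45 = 525.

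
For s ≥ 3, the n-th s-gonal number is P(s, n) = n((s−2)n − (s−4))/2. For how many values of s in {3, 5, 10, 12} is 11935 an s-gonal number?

s = 3: P(3, 154) = 11935. ✓
s = 5: P(5, 89) = 11837 and P(5, 90) = 12105; 11935 is not s-gonal.
s = 10: P(10, 55) = 11935. ✓
s = 12: P(12, 49) = 11809 and P(12, 50) = 12300; 11935 is not s-gonal.
Hits: s ∈ {3, 10} → 2.

2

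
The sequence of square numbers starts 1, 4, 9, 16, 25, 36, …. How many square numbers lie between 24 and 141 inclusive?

The n-th square number is n².
Smallest index with value ≥ 24: n = 5 (giving 25).
Largest index with value ≤ 141: n = 11 (giving 121).
Indices 5 through 11: 7 terms.

7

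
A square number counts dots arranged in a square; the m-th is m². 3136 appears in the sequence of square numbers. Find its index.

We need n² = 3136, so n = √3136 = 56.
Check: 56² = 3136. ✓

56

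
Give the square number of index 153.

The 153rd square number is n² with n = 153.
153² = 23409.

23409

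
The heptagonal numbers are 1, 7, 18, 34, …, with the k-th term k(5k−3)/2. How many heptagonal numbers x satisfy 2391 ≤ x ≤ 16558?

50

The n-th heptagonal number is n(5n−3)/2.
Smallest index with value ≥ 2391: n = 32 (giving 2512).
Largest index with value ≤ 16558: n = 81 (giving 16281).
Indices 32 through 81: 50 terms.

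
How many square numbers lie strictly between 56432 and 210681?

221

The n-th square number is n².
Smallest index with value > 56432: n = 238 (giving 56644).
Largest index with value < 210681: n = 458 (giving 209764).
Indices 238 through 458: 221 terms.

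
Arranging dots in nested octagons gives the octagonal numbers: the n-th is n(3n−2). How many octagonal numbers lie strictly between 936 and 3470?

16

The n-th octagonal number is n(3n−2).
Smallest index with value > 936: n = 19 (giving 1045).
Largest index with value < 3470: n = 34 (giving 3400).
Indices 19 through 34: 16 terms.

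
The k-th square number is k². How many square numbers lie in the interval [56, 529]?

The n-th square number is n².
Smallest index with value ≥ 56: n = 8 (giving 64).
Largest index with value ≤ 529: n = 23 (giving 529).
Indices 8 through 23: 16 terms.

16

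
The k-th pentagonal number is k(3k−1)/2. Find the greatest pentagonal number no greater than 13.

12

Solve n(3n−1)/2 ≤ 13 for integer n.
n = 3 gives 12 ≤ 13, while n = 4 gives 22 > 13; so the answer is 12.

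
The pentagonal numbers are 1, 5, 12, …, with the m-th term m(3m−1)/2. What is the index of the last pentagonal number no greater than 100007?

258

Solve n(3n−1)/2 ≤ 100007 for integer n.
n = 258 gives 99717 ≤ 100007, while n = 259 gives 100492 > 100007; so the answer is index 258.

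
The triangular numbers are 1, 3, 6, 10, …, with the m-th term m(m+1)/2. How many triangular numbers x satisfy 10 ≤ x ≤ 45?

6

The n-th triangular number is n(n+1)/2.
Smallest index with value ≥ 10: n = 4 (giving 10).
Largest index with value ≤ 45: n = 9 (giving 45).
Indices 4 through 9: 6 terms.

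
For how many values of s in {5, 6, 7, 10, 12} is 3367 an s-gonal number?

s = 5: P(5, 47) = 3290 and P(5, 48) = 3432; 3367 is not s-gonal.
s = 6: P(6, 41) = 3321 and P(6, 42) = 3486; 3367 is not s-gonal.
s = 7: P(7, 37) = 3367. ✓
s = 10: P(10, 29) = 3277 and P(10, 30) = 3510; 3367 is not s-gonal.
s = 12: P(12, 26) = 3276 and P(12, 27) = 3537; 3367 is not s-gonal.
Hits: s ∈ {7} → 1.

1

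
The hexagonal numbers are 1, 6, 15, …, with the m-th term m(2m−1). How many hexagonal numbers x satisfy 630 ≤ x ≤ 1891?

14

The n-th hexagonal number is n(2n−1).
Smallest index with value ≥ 630: n = 18 (giving 630).
Largest index with value ≤ 1891: n = 31 (giving 1891).
Indices 18 through 31: 14 terms.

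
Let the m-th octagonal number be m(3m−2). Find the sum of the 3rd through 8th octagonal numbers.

Σ i(3i−2) = 3Σi² − 2Σi over i = 3..8.
Σi = 36 − 3 = 33 and Σi² = 204 − 5 = 199.
3·199 − 2·33 = 531.

531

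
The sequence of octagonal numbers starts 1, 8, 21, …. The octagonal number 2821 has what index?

Set n(3n−2) = 2821, giving 3n² − 2n − 2821 = 0.
The discriminant is 4 + 12·2821 = 33856, and √33856 = 184.
So n = (2 + 184) / 6 = 186/6 = 31.

31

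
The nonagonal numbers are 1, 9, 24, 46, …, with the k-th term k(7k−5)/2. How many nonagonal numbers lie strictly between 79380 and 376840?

178

The n-th nonagonal number is n(7n−5)/2.
Smallest index with value > 79380: n = 151 (giving 79426).
Largest index with value < 376840: n = 328 (giving 375724).
Indices 151 through 328: 178 terms.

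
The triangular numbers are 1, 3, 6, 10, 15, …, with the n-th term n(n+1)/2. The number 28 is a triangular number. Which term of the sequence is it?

7

Set n(n+1)/2 = 28, giving n² + n − 56 = 0.
The discriminant is 1 + 8·28 = 225, and √225 = 15.
So n = (-1 + 15) / 2 = 14/2 = 7.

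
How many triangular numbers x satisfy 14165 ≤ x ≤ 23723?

50

The n-th triangular number is n(n+1)/2.
Smallest index with value ≥ 14165: n = 168 (giving 14196).
Largest index with value ≤ 23723: n = 217 (giving 23653).
Indices 168 through 217: 50 terms.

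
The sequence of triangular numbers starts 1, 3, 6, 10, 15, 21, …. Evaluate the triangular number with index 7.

7·8/2 = 56/2 = 28.

28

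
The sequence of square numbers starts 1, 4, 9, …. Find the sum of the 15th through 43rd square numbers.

Σ_{i=15}^{43} i² = 27434 − 1015 = 26419.

26419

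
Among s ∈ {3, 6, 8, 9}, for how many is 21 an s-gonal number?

2

s = 3: P(3, 6) = 21. ✓
s = 6: P(6, 3) = 15 and P(6, 4) = 28; 21 is not s-gonal.
s = 8: P(8, 3) = 21. ✓
s = 9: P(9, 2) = 9 and P(9, 3) = 24; 21 is not s-gonal.
Hits: s ∈ {3, 8} → 2.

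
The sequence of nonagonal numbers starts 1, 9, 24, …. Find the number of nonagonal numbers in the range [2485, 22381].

The n-th nonagonal number is n(7n−5)/2.
Smallest index with value ≥ 2485: n = 28 (giving 2674).
Largest index with value ≤ 22381: n = 80 (giving 22200).
Indices 28 through 80: 53 terms.

53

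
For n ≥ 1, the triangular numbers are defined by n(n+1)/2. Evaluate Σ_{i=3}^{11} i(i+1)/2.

Σ i(i+1)/2 = (Σi² + Σi) / 2 over i = 3..11.
Σi = 66 − 3 = 63 and Σi² = 506 − 5 = 501.
(1·501 + 1·63) / 2 = 564/2 = 282.

282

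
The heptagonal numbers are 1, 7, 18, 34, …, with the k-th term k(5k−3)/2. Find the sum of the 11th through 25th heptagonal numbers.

12445

Σ i(5i−3)/2 = (5Σi² − 3Σi) / 2 over i = 11..25.
Σi = 325 − 55 = 270 and Σi² = 5525 − 385 = 5140.
(5·5140 − 3·270) / 2 = 24890/2 = 12445.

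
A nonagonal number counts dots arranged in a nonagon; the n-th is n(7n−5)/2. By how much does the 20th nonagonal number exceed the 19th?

134

Consecutive nonagonal numbers differ by 7n − 6: here 7·20 − 6 = 134.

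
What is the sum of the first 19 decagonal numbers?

9310

Σ i(4i−3) = 4Σi² − 3Σi over i = 1..19.
Σi = 190 and Σi² = 2470.
4·2470 − 3·190 = 9310.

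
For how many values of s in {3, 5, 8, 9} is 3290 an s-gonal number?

1

s = 3: P(3, 80) = 3240 and P(3, 81) = 3321; 3290 is not s-gonal.
s = 5: P(5, 47) = 3290. ✓
s = 8: P(8, 33) = 3201 and P(8, 34) = 3400; 3290 is not s-gonal.
s = 9: P(9, 31) = 3286 and P(9, 32) = 3504; 3290 is not s-gonal.
Hits: s ∈ {5} → 1.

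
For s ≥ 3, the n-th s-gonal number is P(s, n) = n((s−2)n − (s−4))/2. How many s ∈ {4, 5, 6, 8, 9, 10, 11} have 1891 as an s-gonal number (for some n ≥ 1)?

s = 4: P(4, 43) = 1849 and P(4, 44) = 1936; 1891 is not s-gonal.
s = 5: P(5, 35) = 1820 and P(5, 36) = 1926; 1891 is not s-gonal.
s = 6: P(6, 31) = 1891. ✓
s = 8: P(8, 25) = 1825 and P(8, 26) = 1976; 1891 is not s-gonal.
s = 9: P(9, 23) = 1794 and P(9, 24) = 1956; 1891 is not s-gonal.
s = 10: P(10, 22) = 1870 and P(10, 23) = 2047; 1891 is not s-gonal.
s = 11: P(11, 20) = 1730 and P(11, 21) = 1911; 1891 is not s-gonal.
Hits: s ∈ {6} → 1.

1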